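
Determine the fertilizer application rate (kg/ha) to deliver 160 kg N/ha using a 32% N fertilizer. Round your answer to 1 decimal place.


Step 1: Fertilizer rate = target N / (N content / 100)
Step 2: Rate = 160 / (32 / 100)
Step 3: Rate = 160 / 0.32
Step 4: Rate = 500.0 kg/ha

500.0


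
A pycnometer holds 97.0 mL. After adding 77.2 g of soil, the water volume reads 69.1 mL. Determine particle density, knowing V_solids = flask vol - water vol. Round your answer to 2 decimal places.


Step 1: Volume of solids = flask volume - water volume with soil
Step 2: V_solids = 97.0 - 69.1 = 27.9 mL
Step 3: Particle density = mass / V_solids = 77.2 / 27.9 = 2.77 g/cm^3

2.77


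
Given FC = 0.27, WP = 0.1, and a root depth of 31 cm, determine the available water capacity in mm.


Step 1: Available water = (FC - WP) * depth * 10
Step 2: AW = (0.27 - 0.1) * 31 * 10
Step 3: AW = 0.17 * 31 * 10
Step 4: AW = 52.7 mm

52.7


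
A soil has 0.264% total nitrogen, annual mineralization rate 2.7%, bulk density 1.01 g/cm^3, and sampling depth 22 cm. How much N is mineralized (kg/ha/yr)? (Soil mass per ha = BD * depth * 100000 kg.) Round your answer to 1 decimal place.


Step 1: Soil mass per ha = BD * depth * 100000 = 1.01 * 22 * 100000 = 2222000 kg
Step 2: Total N pool = soil mass * N%/100 = 2222000 * 0.264/100 = 5866.08 kg/ha
Step 3: N mineralized = N pool * rate%/100 = 5866.08 * 2.7/100 = 158.4 kg/ha/yr

158.4


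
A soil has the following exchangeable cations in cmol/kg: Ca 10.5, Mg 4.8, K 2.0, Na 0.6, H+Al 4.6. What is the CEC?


Step 1: CEC = Ca + Mg + K + Na + (H+Al)
Step 2: CEC = 10.5 + 4.8 + 2.0 + 0.6 + 4.6
Step 3: CEC = 22.5 cmol/kg

22.5


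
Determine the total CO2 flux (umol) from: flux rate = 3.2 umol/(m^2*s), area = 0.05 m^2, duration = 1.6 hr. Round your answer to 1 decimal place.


Step 1: Convert time to seconds: 1.6 hr * 3600 = 5760.0 s
Step 2: Total = flux * area * time_s
Step 3: Total = 3.2 * 0.05 * 5760.0
Step 4: Total = 921.6 umol

921.6


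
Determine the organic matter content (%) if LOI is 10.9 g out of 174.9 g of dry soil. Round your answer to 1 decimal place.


Step 1: OM% = 100 * LOI / sample mass
Step 2: OM = 100 * 10.9 / 174.9
Step 3: OM = 6.2%

6.2


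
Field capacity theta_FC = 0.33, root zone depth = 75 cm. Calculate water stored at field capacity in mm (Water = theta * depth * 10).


Step 1: Water (mm) = theta_FC * depth (cm) * 10
Step 2: Water = 0.33 * 75 * 10
Step 3: Water = 247.5 mm

247.5


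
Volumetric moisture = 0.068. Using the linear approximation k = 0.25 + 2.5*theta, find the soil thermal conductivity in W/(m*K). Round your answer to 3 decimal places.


Step 1: k = 0.25 + 2.5 * theta
Step 2: k = 0.25 + 2.5 * 0.068
Step 3: k = 0.25 + 0.17
Step 4: k = 0.42 W/(m*K)

0.42


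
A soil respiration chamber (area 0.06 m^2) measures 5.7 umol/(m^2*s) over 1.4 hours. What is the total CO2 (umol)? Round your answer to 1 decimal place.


Step 1: Convert time to seconds: 1.4 hr * 3600 = 5040.0 s
Step 2: Total = flux * area * time_s
Step 3: Total = 5.7 * 0.06 * 5040.0
Step 4: Total = 1723.7 umol

1723.7


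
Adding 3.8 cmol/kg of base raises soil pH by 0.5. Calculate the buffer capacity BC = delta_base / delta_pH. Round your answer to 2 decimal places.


Step 1: BC = change in base / change in pH
Step 2: BC = 3.8 / 0.5
Step 3: BC = 7.6 cmol/(kg*pH unit)

7.6


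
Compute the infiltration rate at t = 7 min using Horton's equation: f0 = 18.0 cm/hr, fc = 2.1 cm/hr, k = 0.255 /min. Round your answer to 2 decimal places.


Step 1: f = fc + (f0 - fc) * exp(-k * t)
Step 2: exp(-0.255 * 7) = 0.167797
Step 3: f = 2.1 + (18.0 - 2.1) * 0.167797
Step 4: f = 2.1 + 15.9 * 0.167797
Step 5: f = 4.77 cm/hr

4.77


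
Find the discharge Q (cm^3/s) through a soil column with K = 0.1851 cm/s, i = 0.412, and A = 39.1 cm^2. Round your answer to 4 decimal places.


Step 1: Apply Darcy's law: Q = K * i * A
Step 2: Q = 0.1851 * 0.412 * 39.1
Step 3: Q = 2.9818 cm^3/s

2.9818


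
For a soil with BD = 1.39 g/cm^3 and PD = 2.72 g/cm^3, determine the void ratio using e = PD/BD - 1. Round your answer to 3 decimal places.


Step 1: e = PD / BD - 1
Step 2: e = 2.72 / 1.39 - 1
Step 3: e = 1.95683 - 1
Step 4: e = 0.957

0.957


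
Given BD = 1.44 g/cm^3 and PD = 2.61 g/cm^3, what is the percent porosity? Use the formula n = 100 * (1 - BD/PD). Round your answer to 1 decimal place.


Step 1: Formula: n = 100 * (1 - BD / PD)
Step 2: n = 100 * (1 - 1.44 / 2.61)
Step 3: n = 100 * (1 - 0.55172)
Step 4: n = 44.8%

44.8


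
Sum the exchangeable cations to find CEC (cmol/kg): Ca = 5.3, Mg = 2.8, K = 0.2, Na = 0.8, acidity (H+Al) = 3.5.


Step 1: CEC = Ca + Mg + K + Na + (H+Al)
Step 2: CEC = 5.3 + 2.8 + 0.2 + 0.8 + 3.5
Step 3: CEC = 12.6 cmol/kg

12.6


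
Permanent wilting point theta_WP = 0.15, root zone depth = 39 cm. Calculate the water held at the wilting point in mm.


Step 1: Water (mm) = theta_WP * depth * 10
Step 2: Water = 0.15 * 39 * 10
Step 3: Water = 58.5 mm

58.5


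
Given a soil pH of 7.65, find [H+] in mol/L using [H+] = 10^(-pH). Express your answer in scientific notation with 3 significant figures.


Step 1: [H+] = 10^(-pH)
Step 2: [H+] = 10^(-7.65)
Step 3: [H+] = 2.24e-08 mol/L

2.24e-08


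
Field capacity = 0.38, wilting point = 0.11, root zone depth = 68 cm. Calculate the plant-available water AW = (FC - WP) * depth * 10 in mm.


Step 1: Available water = (FC - WP) * depth * 10
Step 2: AW = (0.38 - 0.11) * 68 * 10
Step 3: AW = 0.27 * 68 * 10
Step 4: AW = 183.6 mm

183.6


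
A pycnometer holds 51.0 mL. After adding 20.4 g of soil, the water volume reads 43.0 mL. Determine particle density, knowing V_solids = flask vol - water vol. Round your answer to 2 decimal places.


Step 1: Volume of solids = flask volume - water volume with soil
Step 2: V_solids = 51.0 - 43.0 = 8.0 mL
Step 3: Particle density = mass / V_solids = 20.4 / 8.0 = 2.55 g/cm^3

2.55


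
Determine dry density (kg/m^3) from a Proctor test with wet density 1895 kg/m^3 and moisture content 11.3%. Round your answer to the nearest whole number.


Step 1: Dry density = wet density / (1 + w/100)
Step 2: Dry density = 1895 / (1 + 11.3/100)
Step 3: Dry density = 1895 / 1.113
Step 4: Dry density = 1703 kg/m^3

1703


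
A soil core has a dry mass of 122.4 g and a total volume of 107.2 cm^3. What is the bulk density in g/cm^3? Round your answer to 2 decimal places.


Step 1: Identify the formula: BD = dry mass / volume
Step 2: Substitute values: BD = 122.4 / 107.2
Step 3: BD = 1.14 g/cm^3

1.14


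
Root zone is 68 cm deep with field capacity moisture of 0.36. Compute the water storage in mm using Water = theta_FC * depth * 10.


Step 1: Water (mm) = theta_FC * depth (cm) * 10
Step 2: Water = 0.36 * 68 * 10
Step 3: Water = 244.8 mm

244.8


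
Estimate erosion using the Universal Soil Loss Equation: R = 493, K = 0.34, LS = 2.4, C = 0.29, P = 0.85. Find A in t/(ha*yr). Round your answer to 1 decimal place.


Step 1: A = R * K * LS * C * P
Step 2: R * K = 493 * 0.34 = 167.62
Step 3: (R*K) * LS = 167.62 * 2.4 = 402.288
Step 4: * C * P = 402.288 * 0.29 * 0.85 = 99.2
Step 5: A = 99.2 t/(ha*yr)

99.2


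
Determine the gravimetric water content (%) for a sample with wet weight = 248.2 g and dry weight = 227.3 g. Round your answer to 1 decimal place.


Step 1: Water mass = wet - dry = 248.2 - 227.3 = 20.9 g
Step 2: w = 100 * water mass / dry mass
Step 3: w = 100 * 20.9 / 227.3 = 9.2%

9.2


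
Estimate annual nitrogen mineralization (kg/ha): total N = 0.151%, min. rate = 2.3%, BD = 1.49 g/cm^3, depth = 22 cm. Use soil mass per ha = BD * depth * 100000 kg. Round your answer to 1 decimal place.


Step 1: Soil mass per ha = BD * depth * 100000 = 1.49 * 22 * 100000 = 3278000 kg
Step 2: Total N pool = soil mass * N%/100 = 3278000 * 0.151/100 = 4949.78 kg/ha
Step 3: N mineralized = N pool * rate%/100 = 4949.78 * 2.3/100 = 113.8 kg/ha/yr

113.8


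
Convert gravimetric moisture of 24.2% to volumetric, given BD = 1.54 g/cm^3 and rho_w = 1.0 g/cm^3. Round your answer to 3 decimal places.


Step 1: theta = (w / 100) * BD / rho_w
Step 2: theta = (24.2 / 100) * 1.54 / 1.0
Step 3: theta = 0.242 * 1.54
Step 4: theta = 0.373

0.373


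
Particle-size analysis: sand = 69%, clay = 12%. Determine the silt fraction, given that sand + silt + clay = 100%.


Step 1: sand + silt + clay = 100%
Step 2: silt = 100 - sand - clay
Step 3: silt = 100 - 69 - 12
Step 4: silt = 19%

19


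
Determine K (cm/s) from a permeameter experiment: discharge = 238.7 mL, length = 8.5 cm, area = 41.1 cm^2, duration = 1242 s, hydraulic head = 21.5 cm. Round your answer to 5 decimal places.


Step 1: K = Q * L / (A * t * h)
Step 2: Numerator = 238.7 * 8.5 = 2028.95
Step 3: Denominator = 41.1 * 1242 * 21.5 = 1097493.3
Step 4: K = 2028.95 / 1097493.3 = 0.00185 cm/s

0.00185


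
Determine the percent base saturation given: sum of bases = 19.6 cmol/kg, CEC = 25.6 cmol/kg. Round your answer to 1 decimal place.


Step 1: BS = 100 * (sum of bases) / CEC
Step 2: BS = 100 * 19.6 / 25.6
Step 3: BS = 76.6%

76.6


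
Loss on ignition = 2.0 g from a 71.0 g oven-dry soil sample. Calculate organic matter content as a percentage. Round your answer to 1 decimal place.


Step 1: OM% = 100 * LOI / sample mass
Step 2: OM = 100 * 2.0 / 71.0
Step 3: OM = 2.8%

2.8


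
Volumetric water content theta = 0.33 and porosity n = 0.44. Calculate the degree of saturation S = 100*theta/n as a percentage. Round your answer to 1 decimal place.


Step 1: S = 100 * theta_v / n
Step 2: S = 100 * 0.33 / 0.44
Step 3: S = 75.0%

75.0


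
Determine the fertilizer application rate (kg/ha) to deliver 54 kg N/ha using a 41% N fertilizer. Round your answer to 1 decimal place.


Step 1: Fertilizer rate = target N / (N content / 100)
Step 2: Rate = 54 / (41 / 100)
Step 3: Rate = 54 / 0.41
Step 4: Rate = 131.7 kg/ha

131.7


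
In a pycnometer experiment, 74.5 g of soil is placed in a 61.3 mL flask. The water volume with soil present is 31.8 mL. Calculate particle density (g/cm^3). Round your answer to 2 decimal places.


Step 1: Volume of solids = flask volume - water volume with soil
Step 2: V_solids = 61.3 - 31.8 = 29.5 mL
Step 3: Particle density = mass / V_solids = 74.5 / 29.5 = 2.53 g/cm^3

2.53


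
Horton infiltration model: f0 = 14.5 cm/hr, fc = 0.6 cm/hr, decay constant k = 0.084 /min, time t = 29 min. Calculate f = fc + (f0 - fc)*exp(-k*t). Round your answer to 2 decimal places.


Step 1: f = fc + (f0 - fc) * exp(-k * t)
Step 2: exp(-0.084 * 29) = 0.08751
Step 3: f = 0.6 + (14.5 - 0.6) * 0.08751
Step 4: f = 0.6 + 13.9 * 0.08751
Step 5: f = 1.82 cm/hr

1.82


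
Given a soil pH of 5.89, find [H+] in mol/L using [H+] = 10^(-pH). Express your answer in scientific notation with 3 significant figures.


Step 1: [H+] = 10^(-pH)
Step 2: [H+] = 10^(-5.89)
Step 3: [H+] = 1.29e-06 mol/L

1.29e-06


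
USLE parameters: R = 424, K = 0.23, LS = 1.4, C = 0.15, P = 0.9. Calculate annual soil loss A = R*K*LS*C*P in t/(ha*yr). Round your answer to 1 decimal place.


Step 1: A = R * K * LS * C * P
Step 2: R * K = 424 * 0.23 = 97.52
Step 3: (R*K) * LS = 97.52 * 1.4 = 136.528
Step 4: * C * P = 136.528 * 0.15 * 0.9 = 18.4
Step 5: A = 18.4 t/(ha*yr)

18.4


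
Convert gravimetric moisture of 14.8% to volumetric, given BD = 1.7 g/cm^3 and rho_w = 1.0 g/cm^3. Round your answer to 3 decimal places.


Step 1: theta = (w / 100) * BD / rho_w
Step 2: theta = (14.8 / 100) * 1.7 / 1.0
Step 3: theta = 0.148 * 1.7
Step 4: theta = 0.252

0.252


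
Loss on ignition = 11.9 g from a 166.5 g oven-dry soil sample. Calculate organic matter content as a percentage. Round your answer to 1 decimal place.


Step 1: OM% = 100 * LOI / sample mass
Step 2: OM = 100 * 11.9 / 166.5
Step 3: OM = 7.1%

7.1


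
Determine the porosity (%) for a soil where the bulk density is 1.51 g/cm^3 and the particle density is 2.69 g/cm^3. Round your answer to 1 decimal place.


Step 1: Formula: n = 100 * (1 - BD / PD)
Step 2: n = 100 * (1 - 1.51 / 2.69)
Step 3: n = 100 * (1 - 0.56134)
Step 4: n = 43.9%

43.9


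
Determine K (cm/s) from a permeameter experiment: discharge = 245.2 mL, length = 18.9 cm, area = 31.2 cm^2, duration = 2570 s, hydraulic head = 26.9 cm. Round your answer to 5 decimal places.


Step 1: K = Q * L / (A * t * h)
Step 2: Numerator = 245.2 * 18.9 = 4634.28
Step 3: Denominator = 31.2 * 2570 * 26.9 = 2156949.6
Step 4: K = 4634.28 / 2156949.6 = 0.00215 cm/s

0.00215


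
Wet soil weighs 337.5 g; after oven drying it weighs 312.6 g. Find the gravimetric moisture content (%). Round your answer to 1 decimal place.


Step 1: Water mass = wet - dry = 337.5 - 312.6 = 24.9 g
Step 2: w = 100 * water mass / dry mass
Step 3: w = 100 * 24.9 / 312.6 = 8.0%

8.0


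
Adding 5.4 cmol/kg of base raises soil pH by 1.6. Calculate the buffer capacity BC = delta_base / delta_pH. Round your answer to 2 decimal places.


Step 1: BC = change in base / change in pH
Step 2: BC = 5.4 / 1.6
Step 3: BC = 3.38 cmol/(kg*pH unit)

3.38


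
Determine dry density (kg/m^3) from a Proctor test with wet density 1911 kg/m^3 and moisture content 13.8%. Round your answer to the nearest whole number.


Step 1: Dry density = wet density / (1 + w/100)
Step 2: Dry density = 1911 / (1 + 13.8/100)
Step 3: Dry density = 1911 / 1.138
Step 4: Dry density = 1679 kg/m^3

1679


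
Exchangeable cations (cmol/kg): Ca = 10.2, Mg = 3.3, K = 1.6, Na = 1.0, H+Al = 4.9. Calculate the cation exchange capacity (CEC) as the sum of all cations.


Step 1: CEC = Ca + Mg + K + Na + (H+Al)
Step 2: CEC = 10.2 + 3.3 + 1.6 + 1.0 + 4.9
Step 3: CEC = 21.0 cmol/kg

21.0


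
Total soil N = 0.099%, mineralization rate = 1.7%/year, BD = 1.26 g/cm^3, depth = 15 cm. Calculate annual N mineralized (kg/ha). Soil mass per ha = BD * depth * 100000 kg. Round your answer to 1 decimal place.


Step 1: Soil mass per ha = BD * depth * 100000 = 1.26 * 15 * 100000 = 1890000 kg
Step 2: Total N pool = soil mass * N%/100 = 1890000 * 0.099/100 = 1871.1 kg/ha
Step 3: N mineralized = N pool * rate%/100 = 1871.1 * 1.7/100 = 31.8 kg/ha/yr

31.8


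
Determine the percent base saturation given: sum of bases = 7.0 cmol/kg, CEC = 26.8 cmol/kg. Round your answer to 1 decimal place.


Step 1: BS = 100 * (sum of bases) / CEC
Step 2: BS = 100 * 7.0 / 26.8
Step 3: BS = 26.1%

26.1


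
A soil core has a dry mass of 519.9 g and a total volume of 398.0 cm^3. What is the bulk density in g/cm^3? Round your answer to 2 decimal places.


Step 1: Identify the formula: BD = dry mass / volume
Step 2: Substitute values: BD = 519.9 / 398.0
Step 3: BD = 1.31 g/cm^3

1.31


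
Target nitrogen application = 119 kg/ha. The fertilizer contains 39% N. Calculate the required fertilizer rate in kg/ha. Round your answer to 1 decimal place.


Step 1: Fertilizer rate = target N / (N content / 100)
Step 2: Rate = 119 / (39 / 100)
Step 3: Rate = 119 / 0.39
Step 4: Rate = 305.1 kg/ha

305.1


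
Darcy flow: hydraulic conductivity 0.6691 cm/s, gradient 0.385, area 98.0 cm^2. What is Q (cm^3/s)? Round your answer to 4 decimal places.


Step 1: Apply Darcy's law: Q = K * i * A
Step 2: Q = 0.6691 * 0.385 * 98.0
Step 3: Q = 25.2451 cm^3/s

25.2451


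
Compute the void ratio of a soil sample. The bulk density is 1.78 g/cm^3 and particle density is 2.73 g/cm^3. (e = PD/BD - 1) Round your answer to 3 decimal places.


Step 1: e = PD / BD - 1
Step 2: e = 2.73 / 1.78 - 1
Step 3: e = 1.53371 - 1
Step 4: e = 0.534

0.534


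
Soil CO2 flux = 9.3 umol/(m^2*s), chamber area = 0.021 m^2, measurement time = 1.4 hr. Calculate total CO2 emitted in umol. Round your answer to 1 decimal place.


Step 1: Convert time to seconds: 1.4 hr * 3600 = 5040.0 s
Step 2: Total = flux * area * time_s
Step 3: Total = 9.3 * 0.021 * 5040.0
Step 4: Total = 984.3 umol

984.3


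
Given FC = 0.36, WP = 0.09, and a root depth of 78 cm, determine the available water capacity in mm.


Step 1: Available water = (FC - WP) * depth * 10
Step 2: AW = (0.36 - 0.09) * 78 * 10
Step 3: AW = 0.27 * 78 * 10
Step 4: AW = 210.6 mm

210.6


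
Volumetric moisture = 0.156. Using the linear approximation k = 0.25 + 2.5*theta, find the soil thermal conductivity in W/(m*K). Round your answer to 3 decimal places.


Step 1: k = 0.25 + 2.5 * theta
Step 2: k = 0.25 + 2.5 * 0.156
Step 3: k = 0.25 + 0.39
Step 4: k = 0.64 W/(m*K)

0.64


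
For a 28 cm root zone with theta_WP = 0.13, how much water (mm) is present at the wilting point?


Step 1: Water (mm) = theta_WP * depth * 10
Step 2: Water = 0.13 * 28 * 10
Step 3: Water = 36.4 mm

36.4


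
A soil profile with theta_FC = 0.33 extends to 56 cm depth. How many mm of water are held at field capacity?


Step 1: Water (mm) = theta_FC * depth (cm) * 10
Step 2: Water = 0.33 * 56 * 10
Step 3: Water = 184.8 mm

184.8


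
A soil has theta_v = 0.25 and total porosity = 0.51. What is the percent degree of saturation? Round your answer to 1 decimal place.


Step 1: S = 100 * theta_v / n
Step 2: S = 100 * 0.25 / 0.51
Step 3: S = 49.0%

49.0


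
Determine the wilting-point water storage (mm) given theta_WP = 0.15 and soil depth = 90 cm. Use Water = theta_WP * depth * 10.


Step 1: Water (mm) = theta_WP * depth * 10
Step 2: Water = 0.15 * 90 * 10
Step 3: Water = 135.0 mm

135.0


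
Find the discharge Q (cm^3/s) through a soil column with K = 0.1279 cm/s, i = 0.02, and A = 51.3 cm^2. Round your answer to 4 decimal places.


Step 1: Apply Darcy's law: Q = K * i * A
Step 2: Q = 0.1279 * 0.02 * 51.3
Step 3: Q = 0.1312 cm^3/s

0.1312


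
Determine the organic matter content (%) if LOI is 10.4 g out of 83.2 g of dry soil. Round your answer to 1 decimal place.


Step 1: OM% = 100 * LOI / sample mass
Step 2: OM = 100 * 10.4 / 83.2
Step 3: OM = 12.5%

12.5


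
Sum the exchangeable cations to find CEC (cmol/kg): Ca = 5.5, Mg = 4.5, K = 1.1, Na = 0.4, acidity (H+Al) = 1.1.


Step 1: CEC = Ca + Mg + K + Na + (H+Al)
Step 2: CEC = 5.5 + 4.5 + 1.1 + 0.4 + 1.1
Step 3: CEC = 12.6 cmol/kg

12.6


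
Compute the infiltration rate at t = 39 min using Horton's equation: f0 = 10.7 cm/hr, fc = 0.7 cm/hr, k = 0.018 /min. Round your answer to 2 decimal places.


Step 1: f = fc + (f0 - fc) * exp(-k * t)
Step 2: exp(-0.018 * 39) = 0.495593
Step 3: f = 0.7 + (10.7 - 0.7) * 0.495593
Step 4: f = 0.7 + 10.0 * 0.495593
Step 5: f = 5.66 cm/hr

5.66


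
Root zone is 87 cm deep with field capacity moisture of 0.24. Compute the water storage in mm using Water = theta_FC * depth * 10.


Step 1: Water (mm) = theta_FC * depth (cm) * 10
Step 2: Water = 0.24 * 87 * 10
Step 3: Water = 208.8 mm

208.8


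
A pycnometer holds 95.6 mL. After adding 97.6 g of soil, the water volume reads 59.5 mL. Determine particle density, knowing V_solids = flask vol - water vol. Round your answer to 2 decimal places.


Step 1: Volume of solids = flask volume - water volume with soil
Step 2: V_solids = 95.6 - 59.5 = 36.1 mL
Step 3: Particle density = mass / V_solids = 97.6 / 36.1 = 2.7 g/cm^3

2.7


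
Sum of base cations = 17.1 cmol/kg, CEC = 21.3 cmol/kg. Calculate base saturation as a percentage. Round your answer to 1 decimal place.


Step 1: BS = 100 * (sum of bases) / CEC
Step 2: BS = 100 * 17.1 / 21.3
Step 3: BS = 80.3%

80.3


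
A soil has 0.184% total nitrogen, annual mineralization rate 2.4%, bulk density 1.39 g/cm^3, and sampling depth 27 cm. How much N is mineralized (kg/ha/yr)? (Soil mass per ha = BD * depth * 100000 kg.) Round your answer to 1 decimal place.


Step 1: Soil mass per ha = BD * depth * 100000 = 1.39 * 27 * 100000 = 3753000 kg
Step 2: Total N pool = soil mass * N%/100 = 3753000 * 0.184/100 = 6905.52 kg/ha
Step 3: N mineralized = N pool * rate%/100 = 6905.52 * 2.4/100 = 165.7 kg/ha/yr

165.7


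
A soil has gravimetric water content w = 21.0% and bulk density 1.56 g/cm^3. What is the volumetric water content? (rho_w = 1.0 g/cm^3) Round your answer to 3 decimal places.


Step 1: theta = (w / 100) * BD / rho_w
Step 2: theta = (21.0 / 100) * 1.56 / 1.0
Step 3: theta = 0.21 * 1.56
Step 4: theta = 0.328

0.328


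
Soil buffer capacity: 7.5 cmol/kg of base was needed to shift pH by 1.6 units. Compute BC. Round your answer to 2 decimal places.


Step 1: BC = change in base / change in pH
Step 2: BC = 7.5 / 1.6
Step 3: BC = 4.69 cmol/(kg*pH unit)

4.69


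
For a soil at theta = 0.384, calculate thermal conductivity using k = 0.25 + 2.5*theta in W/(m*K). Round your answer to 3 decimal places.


Step 1: k = 0.25 + 2.5 * theta
Step 2: k = 0.25 + 2.5 * 0.384
Step 3: k = 0.25 + 0.96
Step 4: k = 1.21 W/(m*K)

1.21


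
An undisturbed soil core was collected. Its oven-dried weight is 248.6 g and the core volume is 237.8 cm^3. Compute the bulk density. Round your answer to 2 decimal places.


Step 1: Identify the formula: BD = dry mass / volume
Step 2: Substitute values: BD = 248.6 / 237.8
Step 3: BD = 1.05 g/cm^3

1.05


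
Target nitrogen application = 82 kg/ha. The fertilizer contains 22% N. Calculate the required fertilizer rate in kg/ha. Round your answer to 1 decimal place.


Step 1: Fertilizer rate = target N / (N content / 100)
Step 2: Rate = 82 / (22 / 100)
Step 3: Rate = 82 / 0.22
Step 4: Rate = 372.7 kg/ha

372.7


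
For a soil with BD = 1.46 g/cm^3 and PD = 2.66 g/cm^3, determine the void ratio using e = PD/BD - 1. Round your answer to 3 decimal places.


Step 1: e = PD / BD - 1
Step 2: e = 2.66 / 1.46 - 1
Step 3: e = 1.82192 - 1
Step 4: e = 0.822

0.822


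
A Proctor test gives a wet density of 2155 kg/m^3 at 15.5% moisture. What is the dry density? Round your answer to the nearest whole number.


Step 1: Dry density = wet density / (1 + w/100)
Step 2: Dry density = 2155 / (1 + 15.5/100)
Step 3: Dry density = 2155 / 1.155
Step 4: Dry density = 1866 kg/m^3

1866


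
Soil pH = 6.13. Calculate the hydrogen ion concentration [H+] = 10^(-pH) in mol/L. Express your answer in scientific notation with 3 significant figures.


Step 1: [H+] = 10^(-pH)
Step 2: [H+] = 10^(-6.13)
Step 3: [H+] = 7.41e-07 mol/L

7.41e-07


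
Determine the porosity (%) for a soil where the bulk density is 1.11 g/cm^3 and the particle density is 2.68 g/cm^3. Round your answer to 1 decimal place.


Step 1: Formula: n = 100 * (1 - BD / PD)
Step 2: n = 100 * (1 - 1.11 / 2.68)
Step 3: n = 100 * (1 - 0.41418)
Step 4: n = 58.6%

58.6


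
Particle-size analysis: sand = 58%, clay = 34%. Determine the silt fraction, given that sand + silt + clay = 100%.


Step 1: sand + silt + clay = 100%
Step 2: silt = 100 - sand - clay
Step 3: silt = 100 - 58 - 34
Step 4: silt = 8%

8


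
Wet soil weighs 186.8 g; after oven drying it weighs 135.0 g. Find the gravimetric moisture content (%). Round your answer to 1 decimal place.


Step 1: Water mass = wet - dry = 186.8 - 135.0 = 51.8 g
Step 2: w = 100 * water mass / dry mass
Step 3: w = 100 * 51.8 / 135.0 = 38.4%

38.4


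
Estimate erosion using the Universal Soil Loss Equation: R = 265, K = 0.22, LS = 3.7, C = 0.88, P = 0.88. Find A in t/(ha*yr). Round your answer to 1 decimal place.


Step 1: A = R * K * LS * C * P
Step 2: R * K = 265 * 0.22 = 58.3
Step 3: (R*K) * LS = 58.3 * 3.7 = 215.71
Step 4: * C * P = 215.71 * 0.88 * 0.88 = 167.0
Step 5: A = 167.0 t/(ha*yr)

167.0


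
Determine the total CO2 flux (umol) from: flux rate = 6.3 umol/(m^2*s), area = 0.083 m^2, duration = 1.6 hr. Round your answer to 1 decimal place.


Step 1: Convert time to seconds: 1.6 hr * 3600 = 5760.0 s
Step 2: Total = flux * area * time_s
Step 3: Total = 6.3 * 0.083 * 5760.0
Step 4: Total = 3011.9 umol

3011.9


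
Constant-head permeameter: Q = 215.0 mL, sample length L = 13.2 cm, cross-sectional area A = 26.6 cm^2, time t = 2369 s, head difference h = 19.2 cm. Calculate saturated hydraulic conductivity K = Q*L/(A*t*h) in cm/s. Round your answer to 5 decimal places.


Step 1: K = Q * L / (A * t * h)
Step 2: Numerator = 215.0 * 13.2 = 2838.0
Step 3: Denominator = 26.6 * 2369 * 19.2 = 1209895.68
Step 4: K = 2838.0 / 1209895.68 = 0.00235 cm/s

0.00235


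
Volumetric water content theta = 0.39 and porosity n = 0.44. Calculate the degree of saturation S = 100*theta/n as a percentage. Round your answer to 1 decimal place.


Step 1: S = 100 * theta_v / n
Step 2: S = 100 * 0.39 / 0.44
Step 3: S = 88.6%

88.6


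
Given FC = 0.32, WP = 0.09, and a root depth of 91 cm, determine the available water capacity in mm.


Step 1: Available water = (FC - WP) * depth * 10
Step 2: AW = (0.32 - 0.09) * 91 * 10
Step 3: AW = 0.23 * 91 * 10
Step 4: AW = 209.3 mm

209.3


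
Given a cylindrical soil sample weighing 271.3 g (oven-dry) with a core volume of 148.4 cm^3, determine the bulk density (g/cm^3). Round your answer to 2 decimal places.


Step 1: Identify the formula: BD = dry mass / volume
Step 2: Substitute values: BD = 271.3 / 148.4
Step 3: BD = 1.83 g/cm^3

1.83


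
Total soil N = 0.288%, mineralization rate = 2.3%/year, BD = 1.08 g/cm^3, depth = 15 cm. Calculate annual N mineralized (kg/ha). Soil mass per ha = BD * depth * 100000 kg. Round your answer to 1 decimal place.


Step 1: Soil mass per ha = BD * depth * 100000 = 1.08 * 15 * 100000 = 1620000 kg
Step 2: Total N pool = soil mass * N%/100 = 1620000 * 0.288/100 = 4665.6 kg/ha
Step 3: N mineralized = N pool * rate%/100 = 4665.6 * 2.3/100 = 107.3 kg/ha/yr

107.3


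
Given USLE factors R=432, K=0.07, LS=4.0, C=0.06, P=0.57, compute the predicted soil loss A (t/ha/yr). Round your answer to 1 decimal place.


Step 1: A = R * K * LS * C * P
Step 2: R * K = 432 * 0.07 = 30.24
Step 3: (R*K) * LS = 30.24 * 4.0 = 120.96
Step 4: * C * P = 120.96 * 0.06 * 0.57 = 4.1
Step 5: A = 4.1 t/(ha*yr)

4.1


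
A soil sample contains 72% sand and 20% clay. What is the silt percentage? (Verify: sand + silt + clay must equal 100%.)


Step 1: sand + silt + clay = 100%
Step 2: silt = 100 - sand - clay
Step 3: silt = 100 - 72 - 20
Step 4: silt = 8%

8


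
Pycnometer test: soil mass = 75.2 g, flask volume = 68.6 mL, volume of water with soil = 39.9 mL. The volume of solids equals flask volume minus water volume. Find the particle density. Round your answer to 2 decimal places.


Step 1: Volume of solids = flask volume - water volume with soil
Step 2: V_solids = 68.6 - 39.9 = 28.7 mL
Step 3: Particle density = mass / V_solids = 75.2 / 28.7 = 2.62 g/cm^3

2.62


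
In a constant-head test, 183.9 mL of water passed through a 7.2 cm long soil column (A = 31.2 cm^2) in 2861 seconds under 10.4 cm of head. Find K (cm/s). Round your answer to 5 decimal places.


Step 1: K = Q * L / (A * t * h)
Step 2: Numerator = 183.9 * 7.2 = 1324.08
Step 3: Denominator = 31.2 * 2861 * 10.4 = 928337.28
Step 4: K = 1324.08 / 928337.28 = 0.00143 cm/s

0.00143


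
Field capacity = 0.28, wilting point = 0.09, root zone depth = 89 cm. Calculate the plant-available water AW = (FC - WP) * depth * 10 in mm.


Step 1: Available water = (FC - WP) * depth * 10
Step 2: AW = (0.28 - 0.09) * 89 * 10
Step 3: AW = 0.19 * 89 * 10
Step 4: AW = 169.1 mm

169.1


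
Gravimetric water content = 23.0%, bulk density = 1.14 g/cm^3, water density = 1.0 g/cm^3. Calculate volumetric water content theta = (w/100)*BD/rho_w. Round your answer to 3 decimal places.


Step 1: theta = (w / 100) * BD / rho_w
Step 2: theta = (23.0 / 100) * 1.14 / 1.0
Step 3: theta = 0.23 * 1.14
Step 4: theta = 0.262

0.262


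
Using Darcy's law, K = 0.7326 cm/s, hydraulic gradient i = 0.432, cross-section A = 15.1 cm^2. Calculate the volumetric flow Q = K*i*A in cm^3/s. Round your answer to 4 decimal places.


Step 1: Apply Darcy's law: Q = K * i * A
Step 2: Q = 0.7326 * 0.432 * 15.1
Step 3: Q = 4.7789 cm^3/s

4.7789


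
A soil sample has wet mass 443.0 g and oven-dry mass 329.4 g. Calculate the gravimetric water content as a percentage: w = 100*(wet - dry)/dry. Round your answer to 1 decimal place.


Step 1: Water mass = wet - dry = 443.0 - 329.4 = 113.6 g
Step 2: w = 100 * water mass / dry mass
Step 3: w = 100 * 113.6 / 329.4 = 34.5%

34.5


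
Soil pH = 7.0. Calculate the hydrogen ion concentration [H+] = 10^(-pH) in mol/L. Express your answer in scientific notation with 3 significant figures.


Step 1: [H+] = 10^(-pH)
Step 2: [H+] = 10^(-7.0)
Step 3: [H+] = 1.00e-07 mol/L

1.00e-07


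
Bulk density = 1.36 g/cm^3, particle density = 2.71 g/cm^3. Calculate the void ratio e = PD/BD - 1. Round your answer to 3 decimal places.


Step 1: e = PD / BD - 1
Step 2: e = 2.71 / 1.36 - 1
Step 3: e = 1.99265 - 1
Step 4: e = 0.993

0.993


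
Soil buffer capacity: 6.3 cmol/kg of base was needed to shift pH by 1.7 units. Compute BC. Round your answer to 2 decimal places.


Step 1: BC = change in base / change in pH
Step 2: BC = 6.3 / 1.7
Step 3: BC = 3.71 cmol/(kg*pH unit)

3.71


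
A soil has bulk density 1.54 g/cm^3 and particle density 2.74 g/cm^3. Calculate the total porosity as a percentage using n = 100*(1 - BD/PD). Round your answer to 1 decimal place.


Step 1: Formula: n = 100 * (1 - BD / PD)
Step 2: n = 100 * (1 - 1.54 / 2.74)
Step 3: n = 100 * (1 - 0.56204)
Step 4: n = 43.8%

43.8


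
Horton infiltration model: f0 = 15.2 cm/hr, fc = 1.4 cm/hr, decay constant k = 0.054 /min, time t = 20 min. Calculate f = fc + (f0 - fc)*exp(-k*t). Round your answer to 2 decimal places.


Step 1: f = fc + (f0 - fc) * exp(-k * t)
Step 2: exp(-0.054 * 20) = 0.339596
Step 3: f = 1.4 + (15.2 - 1.4) * 0.339596
Step 4: f = 1.4 + 13.8 * 0.339596
Step 5: f = 6.09 cm/hr

6.09


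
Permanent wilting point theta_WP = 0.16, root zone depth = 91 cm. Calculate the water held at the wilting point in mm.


Step 1: Water (mm) = theta_WP * depth * 10
Step 2: Water = 0.16 * 91 * 10
Step 3: Water = 145.6 mm

145.6


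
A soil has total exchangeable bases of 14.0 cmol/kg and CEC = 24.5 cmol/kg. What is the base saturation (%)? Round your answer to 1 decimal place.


Step 1: BS = 100 * (sum of bases) / CEC
Step 2: BS = 100 * 14.0 / 24.5
Step 3: BS = 57.1%

57.1


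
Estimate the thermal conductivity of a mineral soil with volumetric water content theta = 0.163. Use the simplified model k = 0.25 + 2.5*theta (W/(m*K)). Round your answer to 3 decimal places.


Step 1: k = 0.25 + 2.5 * theta
Step 2: k = 0.25 + 2.5 * 0.163
Step 3: k = 0.25 + 0.408
Step 4: k = 0.658 W/(m*K)

0.658


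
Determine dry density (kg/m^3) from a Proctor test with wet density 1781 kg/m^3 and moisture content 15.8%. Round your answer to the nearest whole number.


Step 1: Dry density = wet density / (1 + w/100)
Step 2: Dry density = 1781 / (1 + 15.8/100)
Step 3: Dry density = 1781 / 1.158
Step 4: Dry density = 1538 kg/m^3

1538


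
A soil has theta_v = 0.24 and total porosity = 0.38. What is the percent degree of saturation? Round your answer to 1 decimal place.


Step 1: S = 100 * theta_v / n
Step 2: S = 100 * 0.24 / 0.38
Step 3: S = 63.2%

63.2


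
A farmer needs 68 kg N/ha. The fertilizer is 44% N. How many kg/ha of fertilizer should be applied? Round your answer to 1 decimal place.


Step 1: Fertilizer rate = target N / (N content / 100)
Step 2: Rate = 68 / (44 / 100)
Step 3: Rate = 68 / 0.44
Step 4: Rate = 154.5 kg/ha

154.5


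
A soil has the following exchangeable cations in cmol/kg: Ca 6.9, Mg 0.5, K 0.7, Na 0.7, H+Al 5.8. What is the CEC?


Step 1: CEC = Ca + Mg + K + Na + (H+Al)
Step 2: CEC = 6.9 + 0.5 + 0.7 + 0.7 + 5.8
Step 3: CEC = 14.6 cmol/kg

14.6


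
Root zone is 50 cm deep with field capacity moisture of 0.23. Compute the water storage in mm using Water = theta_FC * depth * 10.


Step 1: Water (mm) = theta_FC * depth (cm) * 10
Step 2: Water = 0.23 * 50 * 10
Step 3: Water = 115.0 mm

115.0


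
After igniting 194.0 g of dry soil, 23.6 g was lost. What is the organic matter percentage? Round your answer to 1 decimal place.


Step 1: OM% = 100 * LOI / sample mass
Step 2: OM = 100 * 23.6 / 194.0
Step 3: OM = 12.2%

12.2


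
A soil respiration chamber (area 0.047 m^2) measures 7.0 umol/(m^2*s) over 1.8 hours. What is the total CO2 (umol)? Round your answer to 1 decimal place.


Step 1: Convert time to seconds: 1.8 hr * 3600 = 6480.0 s
Step 2: Total = flux * area * time_s
Step 3: Total = 7.0 * 0.047 * 6480.0
Step 4: Total = 2131.9 umol

2131.9


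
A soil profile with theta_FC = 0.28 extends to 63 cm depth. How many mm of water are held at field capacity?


Step 1: Water (mm) = theta_FC * depth (cm) * 10
Step 2: Water = 0.28 * 63 * 10
Step 3: Water = 176.4 mm

176.4


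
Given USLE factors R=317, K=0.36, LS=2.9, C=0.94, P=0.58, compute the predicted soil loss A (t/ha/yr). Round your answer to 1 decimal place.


Step 1: A = R * K * LS * C * P
Step 2: R * K = 317 * 0.36 = 114.12
Step 3: (R*K) * LS = 114.12 * 2.9 = 330.948
Step 4: * C * P = 330.948 * 0.94 * 0.58 = 180.4
Step 5: A = 180.4 t/(ha*yr)

180.4


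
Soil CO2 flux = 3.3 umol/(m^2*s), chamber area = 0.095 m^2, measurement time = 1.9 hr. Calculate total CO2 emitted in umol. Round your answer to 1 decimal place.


Step 1: Convert time to seconds: 1.9 hr * 3600 = 6840.0 s
Step 2: Total = flux * area * time_s
Step 3: Total = 3.3 * 0.095 * 6840.0
Step 4: Total = 2144.3 umol

2144.3


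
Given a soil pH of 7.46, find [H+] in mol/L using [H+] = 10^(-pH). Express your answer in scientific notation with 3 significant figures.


Step 1: [H+] = 10^(-pH)
Step 2: [H+] = 10^(-7.46)
Step 3: [H+] = 3.47e-08 mol/L

3.47e-08


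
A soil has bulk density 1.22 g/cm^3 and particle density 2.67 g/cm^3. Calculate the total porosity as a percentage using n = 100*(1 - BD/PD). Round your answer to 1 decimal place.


Step 1: Formula: n = 100 * (1 - BD / PD)
Step 2: n = 100 * (1 - 1.22 / 2.67)
Step 3: n = 100 * (1 - 0.45693)
Step 4: n = 54.3%

54.3


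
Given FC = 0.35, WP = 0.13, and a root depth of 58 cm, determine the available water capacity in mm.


Step 1: Available water = (FC - WP) * depth * 10
Step 2: AW = (0.35 - 0.13) * 58 * 10
Step 3: AW = 0.22 * 58 * 10
Step 4: AW = 127.6 mm

127.6


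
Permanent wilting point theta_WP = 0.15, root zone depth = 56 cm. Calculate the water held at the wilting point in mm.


Step 1: Water (mm) = theta_WP * depth * 10
Step 2: Water = 0.15 * 56 * 10
Step 3: Water = 84.0 mm

84.0


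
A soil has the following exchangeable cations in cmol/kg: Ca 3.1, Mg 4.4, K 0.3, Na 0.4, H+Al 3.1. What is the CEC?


Step 1: CEC = Ca + Mg + K + Na + (H+Al)
Step 2: CEC = 3.1 + 4.4 + 0.3 + 0.4 + 3.1
Step 3: CEC = 11.3 cmol/kg

11.3


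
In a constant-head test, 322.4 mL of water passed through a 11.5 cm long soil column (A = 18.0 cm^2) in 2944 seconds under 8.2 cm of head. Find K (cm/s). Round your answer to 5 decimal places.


Step 1: K = Q * L / (A * t * h)
Step 2: Numerator = 322.4 * 11.5 = 3707.6
Step 3: Denominator = 18.0 * 2944 * 8.2 = 434534.4
Step 4: K = 3707.6 / 434534.4 = 0.00853 cm/s

0.00853


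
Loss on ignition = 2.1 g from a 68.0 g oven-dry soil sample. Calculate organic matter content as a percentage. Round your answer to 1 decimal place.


Step 1: OM% = 100 * LOI / sample mass
Step 2: OM = 100 * 2.1 / 68.0
Step 3: OM = 3.1%

3.1


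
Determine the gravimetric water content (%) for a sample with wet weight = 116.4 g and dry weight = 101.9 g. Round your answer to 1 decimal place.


Step 1: Water mass = wet - dry = 116.4 - 101.9 = 14.5 g
Step 2: w = 100 * water mass / dry mass
Step 3: w = 100 * 14.5 / 101.9 = 14.2%

14.2


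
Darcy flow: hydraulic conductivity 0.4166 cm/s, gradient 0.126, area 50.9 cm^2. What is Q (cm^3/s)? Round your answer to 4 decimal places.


Step 1: Apply Darcy's law: Q = K * i * A
Step 2: Q = 0.4166 * 0.126 * 50.9
Step 3: Q = 2.6718 cm^3/s

2.6718


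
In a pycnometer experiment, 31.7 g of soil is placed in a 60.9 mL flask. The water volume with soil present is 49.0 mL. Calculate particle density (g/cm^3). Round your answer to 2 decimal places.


Step 1: Volume of solids = flask volume - water volume with soil
Step 2: V_solids = 60.9 - 49.0 = 11.9 mL
Step 3: Particle density = mass / V_solids = 31.7 / 11.9 = 2.66 g/cm^3

2.66


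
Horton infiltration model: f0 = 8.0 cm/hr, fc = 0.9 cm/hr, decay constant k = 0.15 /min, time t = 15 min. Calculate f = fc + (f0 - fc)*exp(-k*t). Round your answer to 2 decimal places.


Step 1: f = fc + (f0 - fc) * exp(-k * t)
Step 2: exp(-0.15 * 15) = 0.105399
Step 3: f = 0.9 + (8.0 - 0.9) * 0.105399
Step 4: f = 0.9 + 7.1 * 0.105399
Step 5: f = 1.65 cm/hr

1.65


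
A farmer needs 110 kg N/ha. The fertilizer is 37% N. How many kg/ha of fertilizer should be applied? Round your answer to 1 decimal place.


Step 1: Fertilizer rate = target N / (N content / 100)
Step 2: Rate = 110 / (37 / 100)
Step 3: Rate = 110 / 0.37
Step 4: Rate = 297.3 kg/ha

297.3


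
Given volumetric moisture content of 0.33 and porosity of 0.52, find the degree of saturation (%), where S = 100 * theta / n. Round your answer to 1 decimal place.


Step 1: S = 100 * theta_v / n
Step 2: S = 100 * 0.33 / 0.52
Step 3: S = 63.5%

63.5


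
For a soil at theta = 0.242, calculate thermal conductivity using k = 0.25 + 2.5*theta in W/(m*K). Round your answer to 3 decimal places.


Step 1: k = 0.25 + 2.5 * theta
Step 2: k = 0.25 + 2.5 * 0.242
Step 3: k = 0.25 + 0.605
Step 4: k = 0.855 W/(m*K)

0.855


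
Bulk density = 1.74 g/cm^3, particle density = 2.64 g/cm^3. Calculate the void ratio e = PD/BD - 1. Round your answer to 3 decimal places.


Step 1: e = PD / BD - 1
Step 2: e = 2.64 / 1.74 - 1
Step 3: e = 1.51724 - 1
Step 4: e = 0.517

0.517


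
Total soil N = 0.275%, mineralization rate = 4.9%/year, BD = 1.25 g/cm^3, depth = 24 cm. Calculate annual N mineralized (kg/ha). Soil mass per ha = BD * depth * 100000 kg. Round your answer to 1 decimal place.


Step 1: Soil mass per ha = BD * depth * 100000 = 1.25 * 24 * 100000 = 3000000 kg
Step 2: Total N pool = soil mass * N%/100 = 3000000 * 0.275/100 = 8250.0 kg/ha
Step 3: N mineralized = N pool * rate%/100 = 8250.0 * 4.9/100 = 404.3 kg/ha/yr

404.3


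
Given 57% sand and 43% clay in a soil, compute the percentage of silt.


Step 1: sand + silt + clay = 100%
Step 2: silt = 100 - sand - clay
Step 3: silt = 100 - 57 - 43
Step 4: silt = 0%

0


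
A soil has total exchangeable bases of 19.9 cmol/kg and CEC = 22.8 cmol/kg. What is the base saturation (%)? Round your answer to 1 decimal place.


Step 1: BS = 100 * (sum of bases) / CEC
Step 2: BS = 100 * 19.9 / 22.8
Step 3: BS = 87.3%

87.3


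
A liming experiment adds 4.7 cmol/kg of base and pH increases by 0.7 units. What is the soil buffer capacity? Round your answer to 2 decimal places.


Step 1: BC = change in base / change in pH
Step 2: BC = 4.7 / 0.7
Step 3: BC = 6.71 cmol/(kg*pH unit)

6.71


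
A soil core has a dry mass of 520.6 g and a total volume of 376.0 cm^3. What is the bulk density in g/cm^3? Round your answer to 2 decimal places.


Step 1: Identify the formula: BD = dry mass / volume
Step 2: Substitute values: BD = 520.6 / 376.0
Step 3: BD = 1.38 g/cm^3

1.38


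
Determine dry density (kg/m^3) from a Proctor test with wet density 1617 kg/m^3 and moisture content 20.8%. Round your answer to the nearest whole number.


Step 1: Dry density = wet density / (1 + w/100)
Step 2: Dry density = 1617 / (1 + 20.8/100)
Step 3: Dry density = 1617 / 1.208
Step 4: Dry density = 1339 kg/m^3

1339


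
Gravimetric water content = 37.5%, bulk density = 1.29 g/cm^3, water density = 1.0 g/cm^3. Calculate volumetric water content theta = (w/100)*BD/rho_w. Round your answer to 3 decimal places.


Step 1: theta = (w / 100) * BD / rho_w
Step 2: theta = (37.5 / 100) * 1.29 / 1.0
Step 3: theta = 0.375 * 1.29
Step 4: theta = 0.484

0.484


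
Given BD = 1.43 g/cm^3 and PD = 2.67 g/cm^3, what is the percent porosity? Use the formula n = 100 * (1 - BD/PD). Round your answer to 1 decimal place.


Step 1: Formula: n = 100 * (1 - BD / PD)
Step 2: n = 100 * (1 - 1.43 / 2.67)
Step 3: n = 100 * (1 - 0.53558)
Step 4: n = 46.4%

46.4
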